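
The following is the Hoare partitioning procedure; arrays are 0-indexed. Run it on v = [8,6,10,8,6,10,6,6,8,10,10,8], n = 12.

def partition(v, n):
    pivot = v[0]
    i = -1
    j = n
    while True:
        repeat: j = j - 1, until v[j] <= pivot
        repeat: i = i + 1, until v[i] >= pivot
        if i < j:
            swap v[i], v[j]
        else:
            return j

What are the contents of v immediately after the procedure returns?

pivot = v[0] = 8; i = -1, j = 12
j→11 (v[11]=8≤8), i→0 (v[0]=8≥8); i<j, swap → [8,6,10,8,6,10,6,6,8,10,10,8]
j→8 (v[8]=8≤8), i→2 (v[2]=10≥8); i<j, swap → [8,6,8,8,6,10,6,6,10,10,10,8]
j→7 (v[7]=6≤8), i→3 (v[3]=8≥8); i<j, swap → [8,6,8,6,6,10,6,8,10,10,10,8]
j→6 (v[6]=6≤8), i→5 (v[5]=10≥8); i<j, swap → [8,6,8,6,6,6,10,8,10,10,10,8]
j→5, i→6; i≥j, return j=5. v = [8,6,8,6,6,6,10,8,10,10,10,8]

[8,6,8,6,6,6,10,8,10,10,10,8]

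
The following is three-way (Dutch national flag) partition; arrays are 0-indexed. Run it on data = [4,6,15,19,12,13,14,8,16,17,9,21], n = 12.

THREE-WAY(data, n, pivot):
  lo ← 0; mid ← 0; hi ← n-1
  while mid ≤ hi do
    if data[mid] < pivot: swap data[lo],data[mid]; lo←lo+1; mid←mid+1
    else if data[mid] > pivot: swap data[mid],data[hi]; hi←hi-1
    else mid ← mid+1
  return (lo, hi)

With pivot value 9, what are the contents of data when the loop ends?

[4,6,8,9,13,14,12,16,17,19,21,15]

pivot = 9; lo=0, mid=0, hi=11
data[mid]=4<9: swap data[0],data[0]; lo=1,mid=1 → [4,6,15,19,12,13,14,8,16,17,9,21]
data[mid]=6<9: swap data[1],data[1]; lo=2,mid=2 → [4,6,15,19,12,13,14,8,16,17,9,21]
data[mid]=15>9: swap data[2],data[11]; hi=10 → [4,6,21,19,12,13,14,8,16,17,9,15]
data[mid]=21>9: swap data[2],data[10]; hi=9 → [4,6,9,19,12,13,14,8,16,17,21,15]
data[mid]=9=9: mid=3
data[mid]=19>9: swap data[3],data[9]; hi=8 → [4,6,9,17,12,13,14,8,16,19,21,15]
data[mid]=17>9: swap data[3],data[8]; hi=7 → [4,6,9,16,12,13,14,8,17,19,21,15]
data[mid]=16>9: swap data[3],data[7]; hi=6 → [4,6,9,8,12,13,14,16,17,19,21,15]
data[mid]=8<9: swap data[2],data[3]; lo=3,mid=4 → [4,6,8,9,12,13,14,16,17,19,21,15]
data[mid]=12>9: swap data[4],data[6]; hi=5 → [4,6,8,9,14,13,12,16,17,19,21,15]
data[mid]=14>9: swap data[4],data[5]; hi=4 → [4,6,8,9,13,14,12,16,17,19,21,15]
data[mid]=13>9: swap data[4],data[4]; hi=3 → [4,6,8,9,13,14,12,16,17,19,21,15]
end: lo=3, hi=3; data = [4,6,8,9,13,14,12,16,17,19,21,15]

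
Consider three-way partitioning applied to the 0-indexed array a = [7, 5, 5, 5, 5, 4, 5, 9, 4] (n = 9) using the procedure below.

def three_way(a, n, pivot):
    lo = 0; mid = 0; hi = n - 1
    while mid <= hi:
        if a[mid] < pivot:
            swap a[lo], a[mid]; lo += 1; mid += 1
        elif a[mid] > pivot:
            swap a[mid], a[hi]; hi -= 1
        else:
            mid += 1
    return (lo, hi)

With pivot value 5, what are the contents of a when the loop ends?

[4, 4, 5, 5, 5, 5, 5, 9, 7]

lo=0 mid=0 hi=8
7>5: swap(0,8), hi=7 ⇒ [4, 5, 5, 5, 5, 4, 5, 9, 7]
4<5: swap(0,0), lo=1 mid=1 ⇒ [4, 5, 5, 5, 5, 4, 5, 9, 7]
5=5: mid=2
5=5: mid=3
5=5: mid=4
5=5: mid=5
4<5: swap(1,5), lo=2 mid=6 ⇒ [4, 4, 5, 5, 5, 5, 5, 9, 7]
5=5: mid=7
9>5: swap(7,7), hi=6 ⇒ [4, 4, 5, 5, 5, 5, 5, 9, 7]
done. lo=2 hi=6; a=[4, 4, 5, 5, 5, 5, 5, 9, 7]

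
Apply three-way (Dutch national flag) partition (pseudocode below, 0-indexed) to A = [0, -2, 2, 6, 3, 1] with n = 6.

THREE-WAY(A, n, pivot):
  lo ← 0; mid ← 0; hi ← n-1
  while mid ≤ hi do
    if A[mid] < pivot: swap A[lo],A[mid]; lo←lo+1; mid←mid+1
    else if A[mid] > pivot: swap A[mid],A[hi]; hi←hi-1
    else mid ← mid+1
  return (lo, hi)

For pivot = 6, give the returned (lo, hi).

pivot = 6; lo=0, mid=0, hi=5
A[mid]=0<6: swap A[0],A[0]; lo=1,mid=1 → [0, -2, 2, 6, 3, 1]
A[mid]=-2<6: swap A[1],A[1]; lo=2,mid=2 → [0, -2, 2, 6, 3, 1]
A[mid]=2<6: swap A[2],A[2]; lo=3,mid=3 → [0, -2, 2, 6, 3, 1]
A[mid]=6=6: mid=4
A[mid]=3<6: swap A[3],A[4]; lo=4,mid=5 → [0, -2, 2, 3, 6, 1]
A[mid]=1<6: swap A[4],A[5]; lo=5,mid=6 → [0, -2, 2, 3, 1, 6]
end: lo=5, hi=5; A = [0, -2, 2, 3, 1, 6]

(5, 5)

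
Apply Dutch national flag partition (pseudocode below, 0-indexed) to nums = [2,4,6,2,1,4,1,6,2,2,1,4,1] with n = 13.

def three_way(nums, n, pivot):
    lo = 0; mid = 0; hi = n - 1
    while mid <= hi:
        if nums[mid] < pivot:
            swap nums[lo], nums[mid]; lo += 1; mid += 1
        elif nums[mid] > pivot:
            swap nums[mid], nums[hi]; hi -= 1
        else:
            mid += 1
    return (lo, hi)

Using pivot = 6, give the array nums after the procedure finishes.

pivot = 6; lo=0, mid=0, hi=12
nums[mid]=2<6: swap nums[0],nums[0]; lo=1,mid=1 → [2,4,6,2,1,4,1,6,2,2,1,4,1]
nums[mid]=4<6: swap nums[1],nums[1]; lo=2,mid=2 → [2,4,6,2,1,4,1,6,2,2,1,4,1]
nums[mid]=6=6: mid=3
nums[mid]=2<6: swap nums[2],nums[3]; lo=3,mid=4 → [2,4,2,6,1,4,1,6,2,2,1,4,1]
nums[mid]=1<6: swap nums[3],nums[4]; lo=4,mid=5 → [2,4,2,1,6,4,1,6,2,2,1,4,1]
nums[mid]=4<6: swap nums[4],nums[5]; lo=5,mid=6 → [2,4,2,1,4,6,1,6,2,2,1,4,1]
nums[mid]=1<6: swap nums[5],nums[6]; lo=6,mid=7 → [2,4,2,1,4,1,6,6,2,2,1,4,1]
nums[mid]=6=6: mid=8
nums[mid]=2<6: swap nums[6],nums[8]; lo=7,mid=9 → [2,4,2,1,4,1,2,6,6,2,1,4,1]
nums[mid]=2<6: swap nums[7],nums[9]; lo=8,mid=10 → [2,4,2,1,4,1,2,2,6,6,1,4,1]
nums[mid]=1<6: swap nums[8],nums[10]; lo=9,mid=11 → [2,4,2,1,4,1,2,2,1,6,6,4,1]
nums[mid]=4<6: swap nums[9],nums[11]; lo=10,mid=12 → [2,4,2,1,4,1,2,2,1,4,6,6,1]
nums[mid]=1<6: swap nums[10],nums[12]; lo=11,mid=13 → [2,4,2,1,4,1,2,2,1,4,1,6,6]
end: lo=11, hi=12; nums = [2,4,2,1,4,1,2,2,1,4,1,6,6]

[2,4,2,1,4,1,2,2,1,4,1,6,6]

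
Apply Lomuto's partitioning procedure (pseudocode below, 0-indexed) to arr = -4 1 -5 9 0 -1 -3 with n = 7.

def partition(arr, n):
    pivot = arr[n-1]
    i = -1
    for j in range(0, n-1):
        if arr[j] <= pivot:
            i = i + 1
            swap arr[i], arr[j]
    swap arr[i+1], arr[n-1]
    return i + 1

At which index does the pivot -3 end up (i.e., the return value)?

2

pivot = arr[6] = -3; i = -1
j=0: arr[0]=-4 ≤ -3 → i=0, swap arr[0],arr[0] (no change) → -4 1 -5 9 0 -1 -3
j=1: arr[1]=1 > -3 → no swap
j=2: arr[2]=-5 ≤ -3 → i=1, swap arr[1],arr[2] → -4 -5 1 9 0 -1 -3
j=3: arr[3]=9 > -3 → no swap
j=4: arr[4]=0 > -3 → no swap
j=5: arr[5]=-1 > -3 → no swap
final swap arr[2],arr[6] → -4 -5 -3 9 0 -1 1; return 2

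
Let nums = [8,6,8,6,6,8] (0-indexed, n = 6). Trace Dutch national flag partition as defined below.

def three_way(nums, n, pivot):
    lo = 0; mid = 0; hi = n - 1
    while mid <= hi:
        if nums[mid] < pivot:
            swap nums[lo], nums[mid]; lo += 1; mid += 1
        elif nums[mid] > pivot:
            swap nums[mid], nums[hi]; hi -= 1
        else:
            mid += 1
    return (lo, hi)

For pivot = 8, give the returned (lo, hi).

pivot = 8; lo=0, mid=0, hi=5
nums[mid]=8=8: mid=1
nums[mid]=6<8: swap nums[0],nums[1]; lo=1,mid=2 → [6,8,8,6,6,8]
nums[mid]=8=8: mid=3
nums[mid]=6<8: swap nums[1],nums[3]; lo=2,mid=4 → [6,6,8,8,6,8]
nums[mid]=6<8: swap nums[2],nums[4]; lo=3,mid=5 → [6,6,6,8,8,8]
nums[mid]=8=8: mid=6
end: lo=3, hi=5; nums = [6,6,6,8,8,8]

(3, 5)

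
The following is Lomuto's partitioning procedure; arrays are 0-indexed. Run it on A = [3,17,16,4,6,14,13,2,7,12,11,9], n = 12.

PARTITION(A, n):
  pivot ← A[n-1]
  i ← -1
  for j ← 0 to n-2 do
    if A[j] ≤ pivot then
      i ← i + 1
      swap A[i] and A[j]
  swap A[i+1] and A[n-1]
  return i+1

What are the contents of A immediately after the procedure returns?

[3,4,6,2,7,9,13,17,16,12,11,14]

pivot = A[11] = 9; i = -1
j=0: A[0]=3 ≤ 9 → i=0, swap A[0],A[0] (no change) → [3,17,16,4,6,14,13,2,7,12,11,9]
j=1: A[1]=17 > 9 → no swap
j=2: A[2]=16 > 9 → no swap
j=3: A[3]=4 ≤ 9 → i=1, swap A[1],A[3] → [3,4,16,17,6,14,13,2,7,12,11,9]
j=4: A[4]=6 ≤ 9 → i=2, swap A[2],A[4] → [3,4,6,17,16,14,13,2,7,12,11,9]
j=5: A[5]=14 > 9 → no swap
j=6: A[6]=13 > 9 → no swap
j=7: A[7]=2 ≤ 9 → i=3, swap A[3],A[7] → [3,4,6,2,16,14,13,17,7,12,11,9]
j=8: A[8]=7 ≤ 9 → i=4, swap A[4],A[8] → [3,4,6,2,7,14,13,17,16,12,11,9]
j=9: A[9]=12 > 9 → no swap
j=10: A[10]=11 > 9 → no swap
final swap A[5],A[11] → [3,4,6,2,7,9,13,17,16,12,11,14]; return 5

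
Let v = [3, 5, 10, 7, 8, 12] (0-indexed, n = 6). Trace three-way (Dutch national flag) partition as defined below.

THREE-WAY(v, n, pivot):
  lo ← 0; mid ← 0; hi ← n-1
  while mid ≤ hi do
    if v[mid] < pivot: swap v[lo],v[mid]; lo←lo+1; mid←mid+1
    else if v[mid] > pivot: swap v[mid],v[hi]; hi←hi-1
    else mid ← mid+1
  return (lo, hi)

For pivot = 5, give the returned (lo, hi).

(1, 1)

lo=0 mid=0 hi=5
3<5: swap(0,0), lo=1 mid=1 ⇒ [3, 5, 10, 7, 8, 12]
5=5: mid=2
10>5: swap(2,5), hi=4 ⇒ [3, 5, 12, 7, 8, 10]
12>5: swap(2,4), hi=3 ⇒ [3, 5, 8, 7, 12, 10]
8>5: swap(2,3), hi=2 ⇒ [3, 5, 7, 8, 12, 10]
7>5: swap(2,2), hi=1 ⇒ [3, 5, 7, 8, 12, 10]
done. lo=1 hi=1; v=[3, 5, 7, 8, 12, 10]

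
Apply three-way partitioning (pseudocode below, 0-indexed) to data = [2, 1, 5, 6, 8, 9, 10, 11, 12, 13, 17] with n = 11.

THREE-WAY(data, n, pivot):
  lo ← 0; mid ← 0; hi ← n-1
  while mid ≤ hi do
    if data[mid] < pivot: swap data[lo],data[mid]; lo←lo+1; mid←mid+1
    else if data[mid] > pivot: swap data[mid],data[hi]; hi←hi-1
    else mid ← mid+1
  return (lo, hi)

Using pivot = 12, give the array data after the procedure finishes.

lo=0 mid=0 hi=10
2<12: swap(0,0), lo=1 mid=1 ⇒ [2, 1, 5, 6, 8, 9, 10, 11, 12, 13, 17]
1<12: swap(1,1), lo=2 mid=2 ⇒ [2, 1, 5, 6, 8, 9, 10, 11, 12, 13, 17]
5<12: swap(2,2), lo=3 mid=3 ⇒ [2, 1, 5, 6, 8, 9, 10, 11, 12, 13, 17]
6<12: swap(3,3), lo=4 mid=4 ⇒ [2, 1, 5, 6, 8, 9, 10, 11, 12, 13, 17]
8<12: swap(4,4), lo=5 mid=5 ⇒ [2, 1, 5, 6, 8, 9, 10, 11, 12, 13, 17]
9<12: swap(5,5), lo=6 mid=6 ⇒ [2, 1, 5, 6, 8, 9, 10, 11, 12, 13, 17]
10<12: swap(6,6), lo=7 mid=7 ⇒ [2, 1, 5, 6, 8, 9, 10, 11, 12, 13, 17]
11<12: swap(7,7), lo=8 mid=8 ⇒ [2, 1, 5, 6, 8, 9, 10, 11, 12, 13, 17]
12=12: mid=9
13>12: swap(9,10), hi=9 ⇒ [2, 1, 5, 6, 8, 9, 10, 11, 12, 17, 13]
17>12: swap(9,9), hi=8 ⇒ [2, 1, 5, 6, 8, 9, 10, 11, 12, 17, 13]
done. lo=8 hi=8; data=[2, 1, 5, 6, 8, 9, 10, 11, 12, 17, 13]

[2, 1, 5, 6, 8, 9, 10, 11, 12, 17, 13]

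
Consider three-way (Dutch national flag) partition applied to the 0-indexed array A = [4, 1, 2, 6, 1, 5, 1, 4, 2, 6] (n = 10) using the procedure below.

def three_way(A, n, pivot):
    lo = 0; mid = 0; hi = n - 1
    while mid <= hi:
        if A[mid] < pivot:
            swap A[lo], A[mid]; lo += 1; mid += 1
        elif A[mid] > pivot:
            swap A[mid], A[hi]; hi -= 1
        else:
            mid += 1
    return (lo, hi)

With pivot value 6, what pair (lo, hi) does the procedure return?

(8, 9)

lo=0 mid=0 hi=9
4<6: swap(0,0), lo=1 mid=1 ⇒ [4, 1, 2, 6, 1, 5, 1, 4, 2, 6]
1<6: swap(1,1), lo=2 mid=2 ⇒ [4, 1, 2, 6, 1, 5, 1, 4, 2, 6]
2<6: swap(2,2), lo=3 mid=3 ⇒ [4, 1, 2, 6, 1, 5, 1, 4, 2, 6]
6=6: mid=4
1<6: swap(3,4), lo=4 mid=5 ⇒ [4, 1, 2, 1, 6, 5, 1, 4, 2, 6]
5<6: swap(4,5), lo=5 mid=6 ⇒ [4, 1, 2, 1, 5, 6, 1, 4, 2, 6]
1<6: swap(5,6), lo=6 mid=7 ⇒ [4, 1, 2, 1, 5, 1, 6, 4, 2, 6]
4<6: swap(6,7), lo=7 mid=8 ⇒ [4, 1, 2, 1, 5, 1, 4, 6, 2, 6]
2<6: swap(7,8), lo=8 mid=9 ⇒ [4, 1, 2, 1, 5, 1, 4, 2, 6, 6]
6=6: mid=10
done. lo=8 hi=9; A=[4, 1, 2, 1, 5, 1, 4, 2, 6, 6]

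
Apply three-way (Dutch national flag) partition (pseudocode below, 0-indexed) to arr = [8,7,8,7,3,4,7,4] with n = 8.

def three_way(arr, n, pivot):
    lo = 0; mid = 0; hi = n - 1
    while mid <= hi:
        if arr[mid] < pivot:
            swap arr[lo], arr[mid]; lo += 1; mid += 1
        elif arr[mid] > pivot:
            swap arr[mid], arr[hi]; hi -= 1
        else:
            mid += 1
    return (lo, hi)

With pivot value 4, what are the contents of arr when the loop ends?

pivot = 4; lo=0, mid=0, hi=7
arr[mid]=8>4: swap arr[0],arr[7]; hi=6 → [4,7,8,7,3,4,7,8]
arr[mid]=4=4: mid=1
arr[mid]=7>4: swap arr[1],arr[6]; hi=5 → [4,7,8,7,3,4,7,8]
arr[mid]=7>4: swap arr[1],arr[5]; hi=4 → [4,4,8,7,3,7,7,8]
arr[mid]=4=4: mid=2
arr[mid]=8>4: swap arr[2],arr[4]; hi=3 → [4,4,3,7,8,7,7,8]
arr[mid]=3<4: swap arr[0],arr[2]; lo=1,mid=3 → [3,4,4,7,8,7,7,8]
arr[mid]=7>4: swap arr[3],arr[3]; hi=2 → [3,4,4,7,8,7,7,8]
end: lo=1, hi=2; arr = [3,4,4,7,8,7,7,8]

[3,4,4,7,8,7,7,8]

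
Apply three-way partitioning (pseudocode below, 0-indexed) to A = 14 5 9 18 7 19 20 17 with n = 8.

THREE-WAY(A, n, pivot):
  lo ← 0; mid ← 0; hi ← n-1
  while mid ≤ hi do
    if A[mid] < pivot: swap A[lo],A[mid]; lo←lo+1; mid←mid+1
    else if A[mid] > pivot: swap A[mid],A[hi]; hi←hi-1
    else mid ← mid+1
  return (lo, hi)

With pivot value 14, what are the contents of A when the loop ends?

pivot = 14; lo=0, mid=0, hi=7
A[mid]=14=14: mid=1
A[mid]=5<14: swap A[0],A[1]; lo=1,mid=2 → 5 14 9 18 7 19 20 17
A[mid]=9<14: swap A[1],A[2]; lo=2,mid=3 → 5 9 14 18 7 19 20 17
A[mid]=18>14: swap A[3],A[7]; hi=6 → 5 9 14 17 7 19 20 18
A[mid]=17>14: swap A[3],A[6]; hi=5 → 5 9 14 20 7 19 17 18
A[mid]=20>14: swap A[3],A[5]; hi=4 → 5 9 14 19 7 20 17 18
A[mid]=19>14: swap A[3],A[4]; hi=3 → 5 9 14 7 19 20 17 18
A[mid]=7<14: swap A[2],A[3]; lo=3,mid=4 → 5 9 7 14 19 20 17 18
end: lo=3, hi=3; A = 5 9 7 14 19 20 17 18

5 9 7 14 19 20 17 18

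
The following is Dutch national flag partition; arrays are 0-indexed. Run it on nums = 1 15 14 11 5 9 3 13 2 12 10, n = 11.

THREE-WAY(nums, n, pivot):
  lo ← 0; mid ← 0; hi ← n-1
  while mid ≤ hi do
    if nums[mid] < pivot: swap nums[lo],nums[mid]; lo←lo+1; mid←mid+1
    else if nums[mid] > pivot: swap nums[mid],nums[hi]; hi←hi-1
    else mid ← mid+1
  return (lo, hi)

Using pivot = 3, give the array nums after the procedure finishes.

pivot = 3; lo=0, mid=0, hi=10
nums[mid]=1<3: swap nums[0],nums[0]; lo=1,mid=1 → 1 15 14 11 5 9 3 13 2 12 10
nums[mid]=15>3: swap nums[1],nums[10]; hi=9 → 1 10 14 11 5 9 3 13 2 12 15
nums[mid]=10>3: swap nums[1],nums[9]; hi=8 → 1 12 14 11 5 9 3 13 2 10 15
nums[mid]=12>3: swap nums[1],nums[8]; hi=7 → 1 2 14 11 5 9 3 13 12 10 15
nums[mid]=2<3: swap nums[1],nums[1]; lo=2,mid=2 → 1 2 14 11 5 9 3 13 12 10 15
nums[mid]=14>3: swap nums[2],nums[7]; hi=6 → 1 2 13 11 5 9 3 14 12 10 15
nums[mid]=13>3: swap nums[2],nums[6]; hi=5 → 1 2 3 11 5 9 13 14 12 10 15
nums[mid]=3=3: mid=3
nums[mid]=11>3: swap nums[3],nums[5]; hi=4 → 1 2 3 9 5 11 13 14 12 10 15
nums[mid]=9>3: swap nums[3],nums[4]; hi=3 → 1 2 3 5 9 11 13 14 12 10 15
nums[mid]=5>3: swap nums[3],nums[3]; hi=2 → 1 2 3 5 9 11 13 14 12 10 15
end: lo=2, hi=2; nums = 1 2 3 5 9 11 13 14 12 10 15

1 2 3 5 9 11 13 14 12 10 15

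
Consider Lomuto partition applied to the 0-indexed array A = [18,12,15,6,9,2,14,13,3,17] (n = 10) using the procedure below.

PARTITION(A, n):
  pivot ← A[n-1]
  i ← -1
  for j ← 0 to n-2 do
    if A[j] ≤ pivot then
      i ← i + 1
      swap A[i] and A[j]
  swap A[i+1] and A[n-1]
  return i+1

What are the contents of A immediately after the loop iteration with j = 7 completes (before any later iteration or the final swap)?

pivot = A[9] = 17; i = -1
j=0: A[0]=18 > 17 → no swap
j=1: A[1]=12 ≤ 17 → i=0, swap A[0],A[1] → [12,18,15,6,9,2,14,13,3,17]
j=2: A[2]=15 ≤ 17 → i=1, swap A[1],A[2] → [12,15,18,6,9,2,14,13,3,17]
j=3: A[3]=6 ≤ 17 → i=2, swap A[2],A[3] → [12,15,6,18,9,2,14,13,3,17]
j=4: A[4]=9 ≤ 17 → i=3, swap A[3],A[4] → [12,15,6,9,18,2,14,13,3,17]
j=5: A[5]=2 ≤ 17 → i=4, swap A[4],A[5] → [12,15,6,9,2,18,14,13,3,17]
j=6: A[6]=14 ≤ 17 → i=5, swap A[5],A[6] → [12,15,6,9,2,14,18,13,3,17]
j=7: A[7]=13 ≤ 17 → i=6, swap A[6],A[7] → [12,15,6,9,2,14,13,18,3,17]
(after j=7) A = [12,15,6,9,2,14,13,18,3,17]

[12,15,6,9,2,14,13,18,3,17]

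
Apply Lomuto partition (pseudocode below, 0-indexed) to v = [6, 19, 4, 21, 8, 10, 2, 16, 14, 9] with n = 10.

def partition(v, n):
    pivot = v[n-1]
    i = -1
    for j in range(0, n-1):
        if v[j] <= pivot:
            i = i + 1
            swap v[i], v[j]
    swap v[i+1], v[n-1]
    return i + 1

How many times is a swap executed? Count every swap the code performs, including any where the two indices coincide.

pivot=9, i=-1
j=0: 6≤9, i=0, swap(0,0) ⇒ [6, 19, 4, 21, 8, 10, 2, 16, 14, 9]
j=1: 19>9, skip
j=2: 4≤9, i=1, swap(1,2) ⇒ [6, 4, 19, 21, 8, 10, 2, 16, 14, 9]
j=3: 21>9, skip
j=4: 8≤9, i=2, swap(2,4) ⇒ [6, 4, 8, 21, 19, 10, 2, 16, 14, 9]
j=5: 10>9, skip
j=6: 2≤9, i=3, swap(3,6) ⇒ [6, 4, 8, 2, 19, 10, 21, 16, 14, 9]
j=7: 16>9, skip
j=8: 14>9, skip
swap(4,9) ⇒ [6, 4, 8, 2, 9, 10, 21, 16, 14, 19]; return 4

5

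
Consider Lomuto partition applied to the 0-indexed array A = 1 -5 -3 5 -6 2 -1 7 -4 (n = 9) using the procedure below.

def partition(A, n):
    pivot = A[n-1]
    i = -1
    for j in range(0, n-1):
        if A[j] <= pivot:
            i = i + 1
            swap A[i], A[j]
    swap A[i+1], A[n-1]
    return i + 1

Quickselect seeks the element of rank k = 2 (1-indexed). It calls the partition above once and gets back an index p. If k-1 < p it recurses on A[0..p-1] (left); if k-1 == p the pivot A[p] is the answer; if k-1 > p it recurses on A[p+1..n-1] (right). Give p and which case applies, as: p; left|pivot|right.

2; left

pivot = A[8] = -4; i = -1
j=0: A[0]=1 > -4 → no swap
j=1: A[1]=-5 ≤ -4 → i=0, swap A[0],A[1] → -5 1 -3 5 -6 2 -1 7 -4
j=2: A[2]=-3 > -4 → no swap
j=3: A[3]=5 > -4 → no swap
j=4: A[4]=-6 ≤ -4 → i=1, swap A[1],A[4] → -5 -6 -3 5 1 2 -1 7 -4
j=5: A[5]=2 > -4 → no swap
j=6: A[6]=-1 > -4 → no swap
j=7: A[7]=7 > -4 → no swap
final swap A[2],A[8] → -5 -6 -4 5 1 2 -1 7 -3; return 2
p = 2; k-1 = 1 < 2 ⇒ left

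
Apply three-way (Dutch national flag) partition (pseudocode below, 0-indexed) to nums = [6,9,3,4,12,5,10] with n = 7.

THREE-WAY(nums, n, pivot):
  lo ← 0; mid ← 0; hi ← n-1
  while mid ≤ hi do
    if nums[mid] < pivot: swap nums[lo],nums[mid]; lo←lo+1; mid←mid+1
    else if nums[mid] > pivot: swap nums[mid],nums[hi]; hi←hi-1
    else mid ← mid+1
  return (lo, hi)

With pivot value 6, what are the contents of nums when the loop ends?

pivot = 6; lo=0, mid=0, hi=6
nums[mid]=6=6: mid=1
nums[mid]=9>6: swap nums[1],nums[6]; hi=5 → [6,10,3,4,12,5,9]
nums[mid]=10>6: swap nums[1],nums[5]; hi=4 → [6,5,3,4,12,10,9]
nums[mid]=5<6: swap nums[0],nums[1]; lo=1,mid=2 → [5,6,3,4,12,10,9]
nums[mid]=3<6: swap nums[1],nums[2]; lo=2,mid=3 → [5,3,6,4,12,10,9]
nums[mid]=4<6: swap nums[2],nums[3]; lo=3,mid=4 → [5,3,4,6,12,10,9]
nums[mid]=12>6: swap nums[4],nums[4]; hi=3 → [5,3,4,6,12,10,9]
end: lo=3, hi=3; nums = [5,3,4,6,12,10,9]

[5,3,4,6,12,10,9]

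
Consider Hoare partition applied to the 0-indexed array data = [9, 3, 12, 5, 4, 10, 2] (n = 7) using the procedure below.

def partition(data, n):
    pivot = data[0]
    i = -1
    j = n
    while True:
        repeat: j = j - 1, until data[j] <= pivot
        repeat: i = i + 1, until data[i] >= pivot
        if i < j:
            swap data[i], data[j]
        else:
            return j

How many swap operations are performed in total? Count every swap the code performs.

pivot = data[0] = 9; i = -1, j = 7
j→6 (data[6]=2≤9), i→0 (data[0]=9≥9); i<j, swap → [2, 3, 12, 5, 4, 10, 9]
j→4 (data[4]=4≤9), i→2 (data[2]=12≥9); i<j, swap → [2, 3, 4, 5, 12, 10, 9]
j→3, i→4; i≥j, return j=3. data = [2, 3, 4, 5, 12, 10, 9]

2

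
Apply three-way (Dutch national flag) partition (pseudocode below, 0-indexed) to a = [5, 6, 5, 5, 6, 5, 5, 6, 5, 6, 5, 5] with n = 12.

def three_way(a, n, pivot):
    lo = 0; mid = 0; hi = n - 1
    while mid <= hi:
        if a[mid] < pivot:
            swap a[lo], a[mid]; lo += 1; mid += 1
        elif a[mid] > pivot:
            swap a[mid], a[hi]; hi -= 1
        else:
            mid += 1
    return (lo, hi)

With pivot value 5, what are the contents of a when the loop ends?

pivot = 5; lo=0, mid=0, hi=11
a[mid]=5=5: mid=1
a[mid]=6>5: swap a[1],a[11]; hi=10 → [5, 5, 5, 5, 6, 5, 5, 6, 5, 6, 5, 6]
a[mid]=5=5: mid=2
a[mid]=5=5: mid=3
a[mid]=5=5: mid=4
a[mid]=6>5: swap a[4],a[10]; hi=9 → [5, 5, 5, 5, 5, 5, 5, 6, 5, 6, 6, 6]
a[mid]=5=5: mid=5
a[mid]=5=5: mid=6
a[mid]=5=5: mid=7
a[mid]=6>5: swap a[7],a[9]; hi=8 → [5, 5, 5, 5, 5, 5, 5, 6, 5, 6, 6, 6]
a[mid]=6>5: swap a[7],a[8]; hi=7 → [5, 5, 5, 5, 5, 5, 5, 5, 6, 6, 6, 6]
a[mid]=5=5: mid=8
end: lo=0, hi=7; a = [5, 5, 5, 5, 5, 5, 5, 5, 6, 6, 6, 6]

[5, 5, 5, 5, 5, 5, 5, 5, 6, 6, 6, 6]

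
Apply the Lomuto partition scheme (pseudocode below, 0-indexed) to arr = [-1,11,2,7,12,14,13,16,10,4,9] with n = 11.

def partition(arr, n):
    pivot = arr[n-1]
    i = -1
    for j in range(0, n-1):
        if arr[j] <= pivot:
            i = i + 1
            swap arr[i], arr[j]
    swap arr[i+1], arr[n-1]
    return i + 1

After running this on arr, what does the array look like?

pivot=9, i=-1
j=0: -1≤9, i=0, swap(0,0) ⇒ [-1,11,2,7,12,14,13,16,10,4,9]
j=1: 11>9, skip
j=2: 2≤9, i=1, swap(1,2) ⇒ [-1,2,11,7,12,14,13,16,10,4,9]
j=3: 7≤9, i=2, swap(2,3) ⇒ [-1,2,7,11,12,14,13,16,10,4,9]
j=4: 12>9, skip
j=5: 14>9, skip
j=6: 13>9, skip
j=7: 16>9, skip
j=8: 10>9, skip
j=9: 4≤9, i=3, swap(3,9) ⇒ [-1,2,7,4,12,14,13,16,10,11,9]
swap(4,10) ⇒ [-1,2,7,4,9,14,13,16,10,11,12]; return 4

[-1,2,7,4,9,14,13,16,10,11,12]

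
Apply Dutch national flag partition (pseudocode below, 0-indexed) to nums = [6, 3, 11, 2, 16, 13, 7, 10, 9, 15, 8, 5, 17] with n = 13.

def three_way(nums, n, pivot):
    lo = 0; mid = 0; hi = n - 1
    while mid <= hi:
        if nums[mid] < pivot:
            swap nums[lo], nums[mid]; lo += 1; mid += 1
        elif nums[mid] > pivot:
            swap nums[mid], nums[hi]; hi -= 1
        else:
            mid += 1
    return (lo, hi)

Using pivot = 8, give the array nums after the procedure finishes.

pivot = 8; lo=0, mid=0, hi=12
nums[mid]=6<8: swap nums[0],nums[0]; lo=1,mid=1 → [6, 3, 11, 2, 16, 13, 7, 10, 9, 15, 8, 5, 17]
nums[mid]=3<8: swap nums[1],nums[1]; lo=2,mid=2 → [6, 3, 11, 2, 16, 13, 7, 10, 9, 15, 8, 5, 17]
nums[mid]=11>8: swap nums[2],nums[12]; hi=11 → [6, 3, 17, 2, 16, 13, 7, 10, 9, 15, 8, 5, 11]
nums[mid]=17>8: swap nums[2],nums[11]; hi=10 → [6, 3, 5, 2, 16, 13, 7, 10, 9, 15, 8, 17, 11]
nums[mid]=5<8: swap nums[2],nums[2]; lo=3,mid=3 → [6, 3, 5, 2, 16, 13, 7, 10, 9, 15, 8, 17, 11]
nums[mid]=2<8: swap nums[3],nums[3]; lo=4,mid=4 → [6, 3, 5, 2, 16, 13, 7, 10, 9, 15, 8, 17, 11]
nums[mid]=16>8: swap nums[4],nums[10]; hi=9 → [6, 3, 5, 2, 8, 13, 7, 10, 9, 15, 16, 17, 11]
nums[mid]=8=8: mid=5
nums[mid]=13>8: swap nums[5],nums[9]; hi=8 → [6, 3, 5, 2, 8, 15, 7, 10, 9, 13, 16, 17, 11]
nums[mid]=15>8: swap nums[5],nums[8]; hi=7 → [6, 3, 5, 2, 8, 9, 7, 10, 15, 13, 16, 17, 11]
nums[mid]=9>8: swap nums[5],nums[7]; hi=6 → [6, 3, 5, 2, 8, 10, 7, 9, 15, 13, 16, 17, 11]
nums[mid]=10>8: swap nums[5],nums[6]; hi=5 → [6, 3, 5, 2, 8, 7, 10, 9, 15, 13, 16, 17, 11]
nums[mid]=7<8: swap nums[4],nums[5]; lo=5,mid=6 → [6, 3, 5, 2, 7, 8, 10, 9, 15, 13, 16, 17, 11]
end: lo=5, hi=5; nums = [6, 3, 5, 2, 7, 8, 10, 9, 15, 13, 16, 17, 11]

[6, 3, 5, 2, 7, 8, 10, 9, 15, 13, 16, 17, 11]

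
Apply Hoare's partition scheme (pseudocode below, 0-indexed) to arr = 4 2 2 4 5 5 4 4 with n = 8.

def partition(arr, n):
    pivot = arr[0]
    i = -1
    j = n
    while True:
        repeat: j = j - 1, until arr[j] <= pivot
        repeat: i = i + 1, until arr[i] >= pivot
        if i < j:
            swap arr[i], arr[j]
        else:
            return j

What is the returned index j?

3

pivot=4
j stops at 7 (4), i stops at 0 (4); swap ⇒ 4 2 2 4 5 5 4 4
j stops at 6 (4), i stops at 3 (4); swap ⇒ 4 2 2 4 5 5 4 4
j stops at 3, i stops at 4; i≥j ⇒ return 3. arr=4 2 2 4 5 5 4 4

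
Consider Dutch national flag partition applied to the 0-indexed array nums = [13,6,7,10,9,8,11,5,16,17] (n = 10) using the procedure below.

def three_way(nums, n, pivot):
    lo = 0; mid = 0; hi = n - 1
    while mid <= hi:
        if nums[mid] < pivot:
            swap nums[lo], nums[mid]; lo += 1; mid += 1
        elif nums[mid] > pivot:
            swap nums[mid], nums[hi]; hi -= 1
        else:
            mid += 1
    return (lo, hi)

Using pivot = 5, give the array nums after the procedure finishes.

lo=0 mid=0 hi=9
13>5: swap(0,9), hi=8 ⇒ [17,6,7,10,9,8,11,5,16,13]
17>5: swap(0,8), hi=7 ⇒ [16,6,7,10,9,8,11,5,17,13]
16>5: swap(0,7), hi=6 ⇒ [5,6,7,10,9,8,11,16,17,13]
5=5: mid=1
6>5: swap(1,6), hi=5 ⇒ [5,11,7,10,9,8,6,16,17,13]
11>5: swap(1,5), hi=4 ⇒ [5,8,7,10,9,11,6,16,17,13]
8>5: swap(1,4), hi=3 ⇒ [5,9,7,10,8,11,6,16,17,13]
9>5: swap(1,3), hi=2 ⇒ [5,10,7,9,8,11,6,16,17,13]
10>5: swap(1,2), hi=1 ⇒ [5,7,10,9,8,11,6,16,17,13]
7>5: swap(1,1), hi=0 ⇒ [5,7,10,9,8,11,6,16,17,13]
done. lo=0 hi=0; nums=[5,7,10,9,8,11,6,16,17,13]

[5,7,10,9,8,11,6,16,17,13]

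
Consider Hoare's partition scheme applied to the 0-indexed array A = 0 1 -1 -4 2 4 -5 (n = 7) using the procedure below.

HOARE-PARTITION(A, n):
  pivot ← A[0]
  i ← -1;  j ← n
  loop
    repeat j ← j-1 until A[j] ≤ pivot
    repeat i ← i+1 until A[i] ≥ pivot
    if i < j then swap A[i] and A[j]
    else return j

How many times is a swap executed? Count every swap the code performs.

pivot = A[0] = 0; i = -1, j = 7
j→6 (A[6]=-5≤0), i→0 (A[0]=0≥0); i<j, swap → -5 1 -1 -4 2 4 0
j→3 (A[3]=-4≤0), i→1 (A[1]=1≥0); i<j, swap → -5 -4 -1 1 2 4 0
j→2, i→3; i≥j, return j=2. A = -5 -4 -1 1 2 4 0

2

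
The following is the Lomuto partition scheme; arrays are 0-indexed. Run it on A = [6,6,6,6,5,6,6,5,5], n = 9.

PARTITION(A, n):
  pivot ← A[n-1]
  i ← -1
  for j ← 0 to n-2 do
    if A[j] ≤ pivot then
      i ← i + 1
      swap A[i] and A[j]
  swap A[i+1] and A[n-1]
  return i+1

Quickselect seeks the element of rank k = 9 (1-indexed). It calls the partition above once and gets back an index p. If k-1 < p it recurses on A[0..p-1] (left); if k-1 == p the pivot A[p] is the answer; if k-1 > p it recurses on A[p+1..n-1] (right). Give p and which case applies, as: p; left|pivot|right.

2; right

pivot=5, i=-1
j=0: 6>5, skip
j=1: 6>5, skip
j=2: 6>5, skip
j=3: 6>5, skip
j=4: 5≤5, i=0, swap(0,4) ⇒ [5,6,6,6,6,6,6,5,5]
j=5: 6>5, skip
j=6: 6>5, skip
j=7: 5≤5, i=1, swap(1,7) ⇒ [5,5,6,6,6,6,6,6,5]
swap(2,8) ⇒ [5,5,5,6,6,6,6,6,6]; return 2
p = 2; k-1 = 8 > 2 ⇒ right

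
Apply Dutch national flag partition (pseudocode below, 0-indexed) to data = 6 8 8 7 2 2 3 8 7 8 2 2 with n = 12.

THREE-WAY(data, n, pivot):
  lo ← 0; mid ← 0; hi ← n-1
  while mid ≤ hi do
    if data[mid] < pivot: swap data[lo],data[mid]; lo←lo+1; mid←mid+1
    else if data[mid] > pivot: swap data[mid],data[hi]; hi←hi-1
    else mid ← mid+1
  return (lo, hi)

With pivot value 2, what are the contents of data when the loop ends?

2 2 2 2 7 3 8 7 8 8 8 6

pivot = 2; lo=0, mid=0, hi=11
data[mid]=6>2: swap data[0],data[11]; hi=10 → 2 8 8 7 2 2 3 8 7 8 2 6
data[mid]=2=2: mid=1
data[mid]=8>2: swap data[1],data[10]; hi=9 → 2 2 8 7 2 2 3 8 7 8 8 6
data[mid]=2=2: mid=2
data[mid]=8>2: swap data[2],data[9]; hi=8 → 2 2 8 7 2 2 3 8 7 8 8 6
data[mid]=8>2: swap data[2],data[8]; hi=7 → 2 2 7 7 2 2 3 8 8 8 8 6
data[mid]=7>2: swap data[2],data[7]; hi=6 → 2 2 8 7 2 2 3 7 8 8 8 6
data[mid]=8>2: swap data[2],data[6]; hi=5 → 2 2 3 7 2 2 8 7 8 8 8 6
data[mid]=3>2: swap data[2],data[5]; hi=4 → 2 2 2 7 2 3 8 7 8 8 8 6
data[mid]=2=2: mid=3
data[mid]=7>2: swap data[3],data[4]; hi=3 → 2 2 2 2 7 3 8 7 8 8 8 6
data[mid]=2=2: mid=4
end: lo=0, hi=3; data = 2 2 2 2 7 3 8 7 8 8 8 6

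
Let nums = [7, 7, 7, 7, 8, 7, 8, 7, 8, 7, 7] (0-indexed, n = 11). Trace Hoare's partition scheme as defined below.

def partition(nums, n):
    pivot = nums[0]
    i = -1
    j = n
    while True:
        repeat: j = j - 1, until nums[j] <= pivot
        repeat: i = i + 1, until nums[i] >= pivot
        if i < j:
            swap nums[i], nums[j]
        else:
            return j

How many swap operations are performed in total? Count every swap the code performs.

pivot = nums[0] = 7; i = -1, j = 11
j→10 (nums[10]=7≤7), i→0 (nums[0]=7≥7); i<j, swap → [7, 7, 7, 7, 8, 7, 8, 7, 8, 7, 7]
j→9 (nums[9]=7≤7), i→1 (nums[1]=7≥7); i<j, swap → [7, 7, 7, 7, 8, 7, 8, 7, 8, 7, 7]
j→7 (nums[7]=7≤7), i→2 (nums[2]=7≥7); i<j, swap → [7, 7, 7, 7, 8, 7, 8, 7, 8, 7, 7]
j→5 (nums[5]=7≤7), i→3 (nums[3]=7≥7); i<j, swap → [7, 7, 7, 7, 8, 7, 8, 7, 8, 7, 7]
j→3, i→4; i≥j, return j=3. nums = [7, 7, 7, 7, 8, 7, 8, 7, 8, 7, 7]

4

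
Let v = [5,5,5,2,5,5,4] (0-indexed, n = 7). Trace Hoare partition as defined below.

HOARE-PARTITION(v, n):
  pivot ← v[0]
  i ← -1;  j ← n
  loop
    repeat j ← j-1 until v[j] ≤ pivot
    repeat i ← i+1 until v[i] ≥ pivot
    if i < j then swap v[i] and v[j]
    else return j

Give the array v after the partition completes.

[4,5,5,2,5,5,5]

pivot=5
j stops at 6 (4), i stops at 0 (5); swap ⇒ [4,5,5,2,5,5,5]
j stops at 5 (5), i stops at 1 (5); swap ⇒ [4,5,5,2,5,5,5]
j stops at 4 (5), i stops at 2 (5); swap ⇒ [4,5,5,2,5,5,5]
j stops at 3, i stops at 4; i≥j ⇒ return 3. v=[4,5,5,2,5,5,5]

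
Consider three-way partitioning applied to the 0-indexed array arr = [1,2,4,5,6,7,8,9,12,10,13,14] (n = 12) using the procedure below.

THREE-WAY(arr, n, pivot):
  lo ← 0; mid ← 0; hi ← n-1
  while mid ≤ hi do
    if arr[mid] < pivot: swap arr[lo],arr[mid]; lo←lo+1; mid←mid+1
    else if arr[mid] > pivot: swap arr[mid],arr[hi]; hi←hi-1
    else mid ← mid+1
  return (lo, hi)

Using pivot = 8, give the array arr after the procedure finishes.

[1,2,4,5,6,7,8,12,10,13,14,9]

pivot = 8; lo=0, mid=0, hi=11
arr[mid]=1<8: swap arr[0],arr[0]; lo=1,mid=1 → [1,2,4,5,6,7,8,9,12,10,13,14]
arr[mid]=2<8: swap arr[1],arr[1]; lo=2,mid=2 → [1,2,4,5,6,7,8,9,12,10,13,14]
arr[mid]=4<8: swap arr[2],arr[2]; lo=3,mid=3 → [1,2,4,5,6,7,8,9,12,10,13,14]
arr[mid]=5<8: swap arr[3],arr[3]; lo=4,mid=4 → [1,2,4,5,6,7,8,9,12,10,13,14]
arr[mid]=6<8: swap arr[4],arr[4]; lo=5,mid=5 → [1,2,4,5,6,7,8,9,12,10,13,14]
arr[mid]=7<8: swap arr[5],arr[5]; lo=6,mid=6 → [1,2,4,5,6,7,8,9,12,10,13,14]
arr[mid]=8=8: mid=7
arr[mid]=9>8: swap arr[7],arr[11]; hi=10 → [1,2,4,5,6,7,8,14,12,10,13,9]
arr[mid]=14>8: swap arr[7],arr[10]; hi=9 → [1,2,4,5,6,7,8,13,12,10,14,9]
arr[mid]=13>8: swap arr[7],arr[9]; hi=8 → [1,2,4,5,6,7,8,10,12,13,14,9]
arr[mid]=10>8: swap arr[7],arr[8]; hi=7 → [1,2,4,5,6,7,8,12,10,13,14,9]
arr[mid]=12>8: swap arr[7],arr[7]; hi=6 → [1,2,4,5,6,7,8,12,10,13,14,9]
end: lo=6, hi=6; arr = [1,2,4,5,6,7,8,12,10,13,14,9]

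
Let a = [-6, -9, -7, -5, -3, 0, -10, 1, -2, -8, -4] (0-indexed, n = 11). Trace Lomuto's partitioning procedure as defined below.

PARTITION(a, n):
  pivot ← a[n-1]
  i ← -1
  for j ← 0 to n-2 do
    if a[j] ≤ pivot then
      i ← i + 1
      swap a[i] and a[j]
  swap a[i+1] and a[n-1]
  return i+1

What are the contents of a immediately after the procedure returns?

pivot = a[10] = -4; i = -1
j=0: a[0]=-6 ≤ -4 → i=0, swap a[0],a[0] (no change) → [-6, -9, -7, -5, -3, 0, -10, 1, -2, -8, -4]
j=1: a[1]=-9 ≤ -4 → i=1, swap a[1],a[1] (no change) → [-6, -9, -7, -5, -3, 0, -10, 1, -2, -8, -4]
j=2: a[2]=-7 ≤ -4 → i=2, swap a[2],a[2] (no change) → [-6, -9, -7, -5, -3, 0, -10, 1, -2, -8, -4]
j=3: a[3]=-5 ≤ -4 → i=3, swap a[3],a[3] (no change) → [-6, -9, -7, -5, -3, 0, -10, 1, -2, -8, -4]
j=4: a[4]=-3 > -4 → no swap
j=5: a[5]=0 > -4 → no swap
j=6: a[6]=-10 ≤ -4 → i=4, swap a[4],a[6] → [-6, -9, -7, -5, -10, 0, -3, 1, -2, -8, -4]
j=7: a[7]=1 > -4 → no swap
j=8: a[8]=-2 > -4 → no swap
j=9: a[9]=-8 ≤ -4 → i=5, swap a[5],a[9] → [-6, -9, -7, -5, -10, -8, -3, 1, -2, 0, -4]
final swap a[6],a[10] → [-6, -9, -7, -5, -10, -8, -4, 1, -2, 0, -3]; return 6

[-6, -9, -7, -5, -10, -8, -4, 1, -2, 0, -3]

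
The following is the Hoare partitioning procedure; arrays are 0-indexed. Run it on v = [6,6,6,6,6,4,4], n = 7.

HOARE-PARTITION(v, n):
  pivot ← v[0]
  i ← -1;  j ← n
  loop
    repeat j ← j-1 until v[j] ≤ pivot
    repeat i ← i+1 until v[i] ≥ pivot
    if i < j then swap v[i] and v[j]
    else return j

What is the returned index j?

pivot=6
j stops at 6 (4), i stops at 0 (6); swap ⇒ [4,6,6,6,6,4,6]
j stops at 5 (4), i stops at 1 (6); swap ⇒ [4,4,6,6,6,6,6]
j stops at 4 (6), i stops at 2 (6); swap ⇒ [4,4,6,6,6,6,6]
j stops at 3, i stops at 3; i≥j ⇒ return 3. v=[4,4,6,6,6,6,6]

3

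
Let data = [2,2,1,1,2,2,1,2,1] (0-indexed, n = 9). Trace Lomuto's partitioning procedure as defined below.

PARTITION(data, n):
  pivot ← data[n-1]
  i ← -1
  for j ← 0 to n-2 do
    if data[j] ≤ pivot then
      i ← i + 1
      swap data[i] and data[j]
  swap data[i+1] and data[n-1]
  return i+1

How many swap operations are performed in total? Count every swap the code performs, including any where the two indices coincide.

4

pivot = data[8] = 1; i = -1
j=0: data[0]=2 > 1 → no swap
j=1: data[1]=2 > 1 → no swap
j=2: data[2]=1 ≤ 1 → i=0, swap data[0],data[2] → [1,2,2,1,2,2,1,2,1]
j=3: data[3]=1 ≤ 1 → i=1, swap data[1],data[3] → [1,1,2,2,2,2,1,2,1]
j=4: data[4]=2 > 1 → no swap
j=5: data[5]=2 > 1 → no swap
j=6: data[6]=1 ≤ 1 → i=2, swap data[2],data[6] → [1,1,1,2,2,2,2,2,1]
j=7: data[7]=2 > 1 → no swap
final swap data[3],data[8] → [1,1,1,1,2,2,2,2,2]; return 3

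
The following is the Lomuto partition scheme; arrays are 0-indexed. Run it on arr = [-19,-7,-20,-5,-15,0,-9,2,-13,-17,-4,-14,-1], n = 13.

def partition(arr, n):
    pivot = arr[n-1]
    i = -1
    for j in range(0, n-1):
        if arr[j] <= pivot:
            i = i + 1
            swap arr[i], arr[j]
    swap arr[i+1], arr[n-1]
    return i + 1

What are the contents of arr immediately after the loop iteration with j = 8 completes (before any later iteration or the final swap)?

pivot=-1, i=-1
j=0: -19≤-1, i=0, swap(0,0) ⇒ [-19,-7,-20,-5,-15,0,-9,2,-13,-17,-4,-14,-1]
j=1: -7≤-1, i=1, swap(1,1) ⇒ [-19,-7,-20,-5,-15,0,-9,2,-13,-17,-4,-14,-1]
j=2: -20≤-1, i=2, swap(2,2) ⇒ [-19,-7,-20,-5,-15,0,-9,2,-13,-17,-4,-14,-1]
j=3: -5≤-1, i=3, swap(3,3) ⇒ [-19,-7,-20,-5,-15,0,-9,2,-13,-17,-4,-14,-1]
j=4: -15≤-1, i=4, swap(4,4) ⇒ [-19,-7,-20,-5,-15,0,-9,2,-13,-17,-4,-14,-1]
j=5: 0>-1, skip
j=6: -9≤-1, i=5, swap(5,6) ⇒ [-19,-7,-20,-5,-15,-9,0,2,-13,-17,-4,-14,-1]
j=7: 2>-1, skip
j=8: -13≤-1, i=6, swap(6,8) ⇒ [-19,-7,-20,-5,-15,-9,-13,2,0,-17,-4,-14,-1]
(after j=8) arr = [-19,-7,-20,-5,-15,-9,-13,2,0,-17,-4,-14,-1]

[-19,-7,-20,-5,-15,-9,-13,2,0,-17,-4,-14,-1]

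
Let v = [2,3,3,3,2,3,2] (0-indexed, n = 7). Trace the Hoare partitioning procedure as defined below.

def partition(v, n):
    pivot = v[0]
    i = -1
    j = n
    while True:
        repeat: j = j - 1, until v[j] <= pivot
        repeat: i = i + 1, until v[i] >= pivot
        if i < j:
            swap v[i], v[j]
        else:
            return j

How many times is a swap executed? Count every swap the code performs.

pivot = v[0] = 2; i = -1, j = 7
j→6 (v[6]=2≤2), i→0 (v[0]=2≥2); i<j, swap → [2,3,3,3,2,3,2]
j→4 (v[4]=2≤2), i→1 (v[1]=3≥2); i<j, swap → [2,2,3,3,3,3,2]
j→1, i→2; i≥j, return j=1. v = [2,2,3,3,3,3,2]

2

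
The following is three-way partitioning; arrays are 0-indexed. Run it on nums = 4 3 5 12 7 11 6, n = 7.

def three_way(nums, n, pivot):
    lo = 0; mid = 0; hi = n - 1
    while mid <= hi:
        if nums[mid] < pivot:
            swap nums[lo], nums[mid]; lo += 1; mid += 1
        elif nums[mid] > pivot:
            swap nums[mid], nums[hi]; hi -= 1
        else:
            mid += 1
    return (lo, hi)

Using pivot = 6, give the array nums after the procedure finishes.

4 3 5 6 11 7 12

lo=0 mid=0 hi=6
4<6: swap(0,0), lo=1 mid=1 ⇒ 4 3 5 12 7 11 6
3<6: swap(1,1), lo=2 mid=2 ⇒ 4 3 5 12 7 11 6
5<6: swap(2,2), lo=3 mid=3 ⇒ 4 3 5 12 7 11 6
12>6: swap(3,6), hi=5 ⇒ 4 3 5 6 7 11 12
6=6: mid=4
7>6: swap(4,5), hi=4 ⇒ 4 3 5 6 11 7 12
11>6: swap(4,4), hi=3 ⇒ 4 3 5 6 11 7 12
done. lo=3 hi=3; nums=4 3 5 6 11 7 12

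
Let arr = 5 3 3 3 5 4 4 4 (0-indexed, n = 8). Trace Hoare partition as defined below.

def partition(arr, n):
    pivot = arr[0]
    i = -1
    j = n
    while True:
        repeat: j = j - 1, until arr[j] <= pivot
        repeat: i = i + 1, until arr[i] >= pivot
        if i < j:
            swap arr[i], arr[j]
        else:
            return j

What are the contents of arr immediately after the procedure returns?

pivot=5
j stops at 7 (4), i stops at 0 (5); swap ⇒ 4 3 3 3 5 4 4 5
j stops at 6 (4), i stops at 4 (5); swap ⇒ 4 3 3 3 4 4 5 5
j stops at 5, i stops at 6; i≥j ⇒ return 5. arr=4 3 3 3 4 4 5 5

4 3 3 3 4 4 5 5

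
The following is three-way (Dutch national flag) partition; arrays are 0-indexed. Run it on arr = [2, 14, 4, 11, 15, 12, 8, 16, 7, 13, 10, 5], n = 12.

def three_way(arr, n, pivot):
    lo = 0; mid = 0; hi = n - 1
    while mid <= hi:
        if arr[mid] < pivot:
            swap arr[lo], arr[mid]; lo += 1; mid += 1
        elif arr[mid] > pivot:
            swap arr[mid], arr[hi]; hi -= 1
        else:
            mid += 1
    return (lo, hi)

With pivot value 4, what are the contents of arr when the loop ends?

[2, 4, 11, 15, 12, 8, 16, 7, 13, 10, 5, 14]

lo=0 mid=0 hi=11
2<4: swap(0,0), lo=1 mid=1 ⇒ [2, 14, 4, 11, 15, 12, 8, 16, 7, 13, 10, 5]
14>4: swap(1,11), hi=10 ⇒ [2, 5, 4, 11, 15, 12, 8, 16, 7, 13, 10, 14]
5>4: swap(1,10), hi=9 ⇒ [2, 10, 4, 11, 15, 12, 8, 16, 7, 13, 5, 14]
10>4: swap(1,9), hi=8 ⇒ [2, 13, 4, 11, 15, 12, 8, 16, 7, 10, 5, 14]
13>4: swap(1,8), hi=7 ⇒ [2, 7, 4, 11, 15, 12, 8, 16, 13, 10, 5, 14]
7>4: swap(1,7), hi=6 ⇒ [2, 16, 4, 11, 15, 12, 8, 7, 13, 10, 5, 14]
16>4: swap(1,6), hi=5 ⇒ [2, 8, 4, 11, 15, 12, 16, 7, 13, 10, 5, 14]
8>4: swap(1,5), hi=4 ⇒ [2, 12, 4, 11, 15, 8, 16, 7, 13, 10, 5, 14]
12>4: swap(1,4), hi=3 ⇒ [2, 15, 4, 11, 12, 8, 16, 7, 13, 10, 5, 14]
15>4: swap(1,3), hi=2 ⇒ [2, 11, 4, 15, 12, 8, 16, 7, 13, 10, 5, 14]
11>4: swap(1,2), hi=1 ⇒ [2, 4, 11, 15, 12, 8, 16, 7, 13, 10, 5, 14]
4=4: mid=2
done. lo=1 hi=1; arr=[2, 4, 11, 15, 12, 8, 16, 7, 13, 10, 5, 14]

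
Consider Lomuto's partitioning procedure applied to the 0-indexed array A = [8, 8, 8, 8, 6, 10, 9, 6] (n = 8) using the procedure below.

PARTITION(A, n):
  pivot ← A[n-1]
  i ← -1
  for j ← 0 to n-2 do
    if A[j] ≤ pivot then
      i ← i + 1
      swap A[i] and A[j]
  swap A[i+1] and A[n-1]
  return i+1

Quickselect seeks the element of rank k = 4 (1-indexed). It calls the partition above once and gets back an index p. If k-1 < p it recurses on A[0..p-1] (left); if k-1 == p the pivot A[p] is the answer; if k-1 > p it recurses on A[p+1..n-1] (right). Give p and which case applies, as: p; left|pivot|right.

pivot=6, i=-1
j=0: 8>6, skip
j=1: 8>6, skip
j=2: 8>6, skip
j=3: 8>6, skip
j=4: 6≤6, i=0, swap(0,4) ⇒ [6, 8, 8, 8, 8, 10, 9, 6]
j=5: 10>6, skip
j=6: 9>6, skip
swap(1,7) ⇒ [6, 6, 8, 8, 8, 10, 9, 8]; return 1
p = 1; k-1 = 3 > 1 ⇒ right

1; right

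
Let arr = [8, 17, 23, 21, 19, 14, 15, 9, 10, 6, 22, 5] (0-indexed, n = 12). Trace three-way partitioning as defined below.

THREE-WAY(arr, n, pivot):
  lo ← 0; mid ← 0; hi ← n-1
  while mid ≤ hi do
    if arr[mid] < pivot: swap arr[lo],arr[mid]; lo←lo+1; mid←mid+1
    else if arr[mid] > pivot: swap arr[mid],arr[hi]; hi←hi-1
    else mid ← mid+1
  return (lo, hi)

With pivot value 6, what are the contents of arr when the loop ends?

lo=0 mid=0 hi=11
8>6: swap(0,11), hi=10 ⇒ [5, 17, 23, 21, 19, 14, 15, 9, 10, 6, 22, 8]
5<6: swap(0,0), lo=1 mid=1 ⇒ [5, 17, 23, 21, 19, 14, 15, 9, 10, 6, 22, 8]
17>6: swap(1,10), hi=9 ⇒ [5, 22, 23, 21, 19, 14, 15, 9, 10, 6, 17, 8]
22>6: swap(1,9), hi=8 ⇒ [5, 6, 23, 21, 19, 14, 15, 9, 10, 22, 17, 8]
6=6: mid=2
23>6: swap(2,8), hi=7 ⇒ [5, 6, 10, 21, 19, 14, 15, 9, 23, 22, 17, 8]
10>6: swap(2,7), hi=6 ⇒ [5, 6, 9, 21, 19, 14, 15, 10, 23, 22, 17, 8]
9>6: swap(2,6), hi=5 ⇒ [5, 6, 15, 21, 19, 14, 9, 10, 23, 22, 17, 8]
15>6: swap(2,5), hi=4 ⇒ [5, 6, 14, 21, 19, 15, 9, 10, 23, 22, 17, 8]
14>6: swap(2,4), hi=3 ⇒ [5, 6, 19, 21, 14, 15, 9, 10, 23, 22, 17, 8]
19>6: swap(2,3), hi=2 ⇒ [5, 6, 21, 19, 14, 15, 9, 10, 23, 22, 17, 8]
21>6: swap(2,2), hi=1 ⇒ [5, 6, 21, 19, 14, 15, 9, 10, 23, 22, 17, 8]
done. lo=1 hi=1; arr=[5, 6, 21, 19, 14, 15, 9, 10, 23, 22, 17, 8]

[5, 6, 21, 19, 14, 15, 9, 10, 23, 22, 17, 8]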